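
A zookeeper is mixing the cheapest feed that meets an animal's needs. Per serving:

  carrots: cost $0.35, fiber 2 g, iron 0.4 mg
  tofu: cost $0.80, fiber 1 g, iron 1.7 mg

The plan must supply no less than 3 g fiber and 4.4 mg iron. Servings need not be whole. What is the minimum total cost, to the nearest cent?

$2.11

Check every corner: each single food scaled to meet both minima, and each pair solved so both constraints bind.
carrots only: max(3/2, 4.4/0.4) = 11 servings → $3.85.
tofu only: max(3/1, 4.4/1.7) = 3 servings → $2.40.
carrots + tofu with both tight: 0.2333 servings and 2.533 servings → $2.11.
The minimum over all feasible corners is $2.11.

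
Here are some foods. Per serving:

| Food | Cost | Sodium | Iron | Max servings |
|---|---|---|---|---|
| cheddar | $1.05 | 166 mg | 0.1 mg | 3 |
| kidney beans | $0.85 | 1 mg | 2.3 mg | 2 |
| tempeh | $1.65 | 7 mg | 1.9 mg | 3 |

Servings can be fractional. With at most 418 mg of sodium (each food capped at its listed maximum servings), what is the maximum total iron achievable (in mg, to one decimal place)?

Iron per mg sodium: kidney beans 2.3, tempeh 0.2714, cheddar 0.0006024.
Take 2 servings of kidney beans: uses 2 mg sodium, +4.6 mg iron (running total 4.6 mg).
Take 3 servings of tempeh: uses 21 mg sodium, +5.7 mg iron (running total 10.3 mg).
Take 2.38 servings of cheddar: uses 395 mg sodium, +0.2 mg iron (running total 10.5 mg).
Greedy by best ratio exhausts the sodium allowance optimally: 10.5 mg.

10.5 mg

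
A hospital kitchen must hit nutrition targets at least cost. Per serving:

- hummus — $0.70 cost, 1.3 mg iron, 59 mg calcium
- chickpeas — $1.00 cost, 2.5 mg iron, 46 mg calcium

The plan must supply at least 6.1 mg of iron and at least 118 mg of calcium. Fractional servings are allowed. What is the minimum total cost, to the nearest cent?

$2.47

An LP optimum is at a vertex; with two nutrient constraints at most two foods are used. Check each candidate.
hummus only: max(6.1/1.3, 118/59) = 4.692 servings → $3.28.
chickpeas only: max(6.1/2.5, 118/46) = 2.565 servings → $2.57.
hummus + chickpeas with both tight: 0.1642 servings and 2.355 servings → $2.47.
The minimum over all feasible corners is $2.47.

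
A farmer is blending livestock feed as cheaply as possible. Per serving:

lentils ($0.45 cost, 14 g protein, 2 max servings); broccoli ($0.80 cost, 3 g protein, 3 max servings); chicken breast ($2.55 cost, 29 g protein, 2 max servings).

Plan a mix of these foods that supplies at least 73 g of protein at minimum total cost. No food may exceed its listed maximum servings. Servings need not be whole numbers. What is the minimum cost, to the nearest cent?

Cost per g of protein: lentils $0.0321, chicken breast $0.0879, broccoli $0.2667.
Take 2 servings of lentils: +28.0 g protein for $0.90 (total $0.90, still need 45.0 g).
Take 1.552 servings of chicken breast: +45.0 g protein for $3.96 (total $4.86, still need 0.0 g).
Filling from the cheapest source first is optimal under one linear minimum: $4.86.

$4.86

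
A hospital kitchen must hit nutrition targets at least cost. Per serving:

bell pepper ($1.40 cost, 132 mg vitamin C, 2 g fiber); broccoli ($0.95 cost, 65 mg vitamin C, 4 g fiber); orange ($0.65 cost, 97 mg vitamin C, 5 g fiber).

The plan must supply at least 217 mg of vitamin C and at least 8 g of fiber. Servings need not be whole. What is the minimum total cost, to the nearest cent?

$1.45

bell pepper only: max(217/132, 8/2) = 4 servings → $5.60.
broccoli only: max(217/65, 8/4) = 3.338 servings → $3.17.
orange only: max(217/97, 8/5) = 2.237 servings → $1.45.
bell pepper + broccoli with both tight: 0.8744 servings and 1.563 servings → $2.71.
bell pepper + orange with both tight: 0.6631 servings and 1.335 servings → $1.80.
broccoli + orange: intersection lies outside the first quadrant.
Cheapest feasible corner: $1.45.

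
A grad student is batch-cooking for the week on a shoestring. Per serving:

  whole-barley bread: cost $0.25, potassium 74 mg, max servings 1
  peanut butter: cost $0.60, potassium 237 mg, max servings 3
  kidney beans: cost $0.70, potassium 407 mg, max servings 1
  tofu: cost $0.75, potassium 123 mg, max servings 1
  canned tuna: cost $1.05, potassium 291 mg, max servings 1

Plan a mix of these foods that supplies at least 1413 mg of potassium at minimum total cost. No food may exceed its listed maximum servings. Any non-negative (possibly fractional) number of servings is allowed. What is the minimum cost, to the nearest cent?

Cost per mg of potassium: kidney beans $0.0017, peanut butter $0.0025, whole-barley bread $0.0034, canned tuna $0.0036, tofu $0.0061.
Take 1 serving of kidney beans: +407.0 mg potassium for $0.70 (total $0.70, still need 1006.0 mg).
Take 3 servings of peanut butter: +711.0 mg potassium for $1.80 (total $2.50, still need 295.0 mg).
Take 1 serving of whole-barley bread: +74.0 mg potassium for $0.25 (total $2.75, still need 221.0 mg).
Take 0.7595 servings of canned tuna: +221.0 mg potassium for $0.80 (total $3.55, still need 0.0 mg).
Filling from the cheapest source first is optimal under one linear minimum: $3.55.

$3.55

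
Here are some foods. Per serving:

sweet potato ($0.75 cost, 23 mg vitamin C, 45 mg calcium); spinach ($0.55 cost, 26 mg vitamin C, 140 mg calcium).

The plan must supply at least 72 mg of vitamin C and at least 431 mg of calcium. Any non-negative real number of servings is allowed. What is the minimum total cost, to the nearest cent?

sweet potato only: max(72/23, 431/45) = 9.578 servings → $7.18.
spinach only: max(72/26, 431/140) = 3.079 servings → $1.69.
sweet potato + spinach: intersection lies outside the first quadrant.
Cheapest feasible corner: $1.69.

$1.69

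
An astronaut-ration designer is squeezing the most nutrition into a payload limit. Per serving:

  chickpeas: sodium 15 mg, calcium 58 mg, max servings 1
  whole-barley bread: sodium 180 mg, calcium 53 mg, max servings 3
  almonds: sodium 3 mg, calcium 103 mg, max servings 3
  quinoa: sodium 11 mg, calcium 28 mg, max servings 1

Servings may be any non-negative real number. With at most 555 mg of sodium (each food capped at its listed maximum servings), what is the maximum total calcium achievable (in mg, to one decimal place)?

Calcium per mg sodium: almonds 34.33, chickpeas 3.867, quinoa 2.545, whole-barley bread 0.2944.
Take 3 servings of almonds: uses 9 mg sodium, +309.0 mg calcium (running total 309.0 mg).
Take 1 serving of chickpeas: uses 15 mg sodium, +58.0 mg calcium (running total 367.0 mg).
Take 1 serving of quinoa: uses 11 mg sodium, +28.0 mg calcium (running total 395.0 mg).
Take 2.889 servings of whole-barley bread: uses 520 mg sodium, +153.1 mg calcium (running total 548.1 mg).
Filling greedily by calcium-per-mg sodium is optimal for one linear limit, giving 548.1 mg.

548.1 mg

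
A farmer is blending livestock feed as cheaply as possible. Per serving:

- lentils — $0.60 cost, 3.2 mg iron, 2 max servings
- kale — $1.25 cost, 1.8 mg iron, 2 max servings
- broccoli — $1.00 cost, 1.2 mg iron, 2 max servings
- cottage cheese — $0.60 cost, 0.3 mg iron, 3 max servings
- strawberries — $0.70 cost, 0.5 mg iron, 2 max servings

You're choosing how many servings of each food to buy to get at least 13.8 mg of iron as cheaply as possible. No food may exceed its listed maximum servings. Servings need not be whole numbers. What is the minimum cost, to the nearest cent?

$7.90

Cost per mg of iron: lentils $0.1875, kale $0.6944, broccoli $0.8333, strawberries $1.4000, cottage cheese $2.0000.
Take 2 servings of lentils: +6.4 mg iron for $1.20 (total $1.20, still need 7.4 mg).
Take 2 servings of kale: +3.6 mg iron for $2.50 (total $3.70, still need 3.8 mg).
Take 2 servings of broccoli: +2.4 mg iron for $2.00 (total $5.70, still need 1.4 mg).
Take 2 servings of strawberries: +1.0 mg iron for $1.40 (total $7.10, still need 0.4 mg).
Take 1.333 servings of cottage cheese: +0.4 mg iron for $0.80 (total $7.90, still need 0.0 mg).
Greedy by cheapest-per-mg is optimal for a single linear constraint, so the minimum cost is $7.90.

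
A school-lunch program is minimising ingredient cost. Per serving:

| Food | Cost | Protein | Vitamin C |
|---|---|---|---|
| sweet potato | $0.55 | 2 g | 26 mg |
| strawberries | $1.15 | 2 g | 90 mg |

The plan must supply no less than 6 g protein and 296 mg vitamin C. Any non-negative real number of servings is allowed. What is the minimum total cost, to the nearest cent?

sweet potato only: max(6/2, 296/26) = 11.38 servings → $6.26.
strawberries only: max(6/2, 296/90) = 3.289 servings → $3.78.
sweet potato + strawberries: the both-tight solution has a negative serving — not a feasible corner.
So the least-cost plan costs $3.78.

$3.78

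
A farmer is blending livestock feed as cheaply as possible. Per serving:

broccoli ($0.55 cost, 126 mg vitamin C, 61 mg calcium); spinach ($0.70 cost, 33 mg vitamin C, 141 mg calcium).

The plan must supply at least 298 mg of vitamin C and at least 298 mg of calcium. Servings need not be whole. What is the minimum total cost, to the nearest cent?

Minimising a linear cost over {vitamin C ≥ 298, calcium ≥ 298, servings ≥ 0} — the optimum is at a vertex, using one or two foods.
broccoli only: max(298/126, 298/61) = 4.885 servings → $2.69.
spinach only: max(298/33, 298/141) = 9.03 servings → $6.32.
broccoli + spinach with both tight: 2.043 servings and 1.23 servings → $1.98.
The minimum over all feasible corners is $1.98.

$1.98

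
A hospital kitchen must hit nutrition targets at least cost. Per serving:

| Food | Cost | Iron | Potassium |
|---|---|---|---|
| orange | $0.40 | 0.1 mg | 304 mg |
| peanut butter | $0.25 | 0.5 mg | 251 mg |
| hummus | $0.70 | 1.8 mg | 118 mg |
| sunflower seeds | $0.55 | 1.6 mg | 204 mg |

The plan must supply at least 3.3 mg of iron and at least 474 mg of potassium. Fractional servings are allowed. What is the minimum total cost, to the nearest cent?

$1.16

The cheapest plan sits at a corner of the feasible region — with two constraints it uses at most two foods.
orange only: max(3.3/0.1, 474/304) = 33 servings → $13.20.
peanut butter only: max(3.3/0.5, 474/251) = 6.6 servings → $1.65.
hummus only: max(3.3/1.8, 474/118) = 4.017 servings → $2.81.
sunflower seeds only: max(3.3/1.6, 474/204) = 2.324 servings → $1.28.
orange + peanut butter with both targets exact would need a negative amount; discard.
orange + hummus with both tight: 0.8663 servings and 1.785 servings → $1.60.
orange + sunflower seeds with both tight: 0.1828 servings and 2.051 servings → $1.20.
peanut butter + hummus with both tight: 1.181 servings and 1.505 servings → $1.35.
peanut butter + sunflower seeds with both tight: 0.2844 servings and 1.974 servings → $1.16.
hummus + sunflower seeds with both targets exact would need a negative amount; discard.
Cheapest feasible corner: $1.16.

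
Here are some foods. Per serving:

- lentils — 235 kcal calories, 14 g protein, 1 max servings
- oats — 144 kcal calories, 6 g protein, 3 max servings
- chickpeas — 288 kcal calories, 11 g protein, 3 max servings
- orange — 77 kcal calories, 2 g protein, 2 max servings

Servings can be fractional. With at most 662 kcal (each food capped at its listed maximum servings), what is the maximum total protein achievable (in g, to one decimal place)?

31.8 g

Protein per kcal: lentils 0.05957, oats 0.04167, chickpeas 0.03819, orange 0.02597.
Take 1 serving of lentils: uses 235 kcal, +14.0 g protein (running total 14.0 g).
Take 2.965 servings of oats: uses 427 kcal, +17.8 g protein (running total 31.8 g).
Greedy by best ratio exhausts the calories allowance optimally: 31.8 g.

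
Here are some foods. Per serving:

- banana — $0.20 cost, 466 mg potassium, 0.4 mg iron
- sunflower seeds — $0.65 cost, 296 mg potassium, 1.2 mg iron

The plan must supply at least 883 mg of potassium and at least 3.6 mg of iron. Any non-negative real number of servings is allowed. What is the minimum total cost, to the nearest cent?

banana only: max(883/466, 3.6/0.4) = 9 servings → $1.80.
sunflower seeds only: max(883/296, 3.6/1.2) = 3 servings → $1.95.
banana + sunflower seeds with both targets exact would need a negative amount; discard.
So the least-cost plan costs $1.80.

$1.80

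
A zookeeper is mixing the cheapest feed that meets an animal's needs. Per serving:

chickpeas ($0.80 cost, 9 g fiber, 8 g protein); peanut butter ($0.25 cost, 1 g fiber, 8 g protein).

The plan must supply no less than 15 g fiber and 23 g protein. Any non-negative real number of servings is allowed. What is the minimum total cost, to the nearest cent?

$1.55

Check every corner: each single food scaled to meet both minima, and each pair solved so both constraints bind.
chickpeas only: max(15/9, 23/8) = 2.875 servings → $2.30.
peanut butter only: max(15/1, 23/8) = 15 servings → $3.75.
chickpeas + peanut butter with both tight: 1.516 servings and 1.359 servings → $1.55.
Cheapest feasible corner: $1.55.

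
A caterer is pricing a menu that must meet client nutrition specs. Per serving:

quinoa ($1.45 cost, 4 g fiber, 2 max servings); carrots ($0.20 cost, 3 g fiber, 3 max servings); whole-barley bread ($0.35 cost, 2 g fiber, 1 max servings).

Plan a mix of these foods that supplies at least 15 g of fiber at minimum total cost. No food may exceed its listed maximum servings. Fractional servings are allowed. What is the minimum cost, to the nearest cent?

Cost per g of fiber: carrots $0.0667, whole-barley bread $0.1750, quinoa $0.3625.
Take 3 servings of carrots: +9.0 g fiber for $0.60 (total $0.60, still need 6.0 g).
Take 1 serving of whole-barley bread: +2.0 g fiber for $0.35 (total $0.95, still need 4.0 g).
Take 1 serving of quinoa: +4.0 g fiber for $1.45 (total $2.40, still need 0.0 g).
Greedy by cheapest-per-g is optimal for a single linear constraint, so the minimum cost is $2.40.

$2.40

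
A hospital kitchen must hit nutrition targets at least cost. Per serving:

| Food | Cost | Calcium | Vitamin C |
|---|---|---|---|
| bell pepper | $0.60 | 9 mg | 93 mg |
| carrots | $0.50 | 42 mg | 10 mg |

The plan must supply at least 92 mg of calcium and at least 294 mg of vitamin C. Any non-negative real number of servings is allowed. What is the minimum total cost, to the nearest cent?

Two binding constraints pin down two serving amounts, so the optimal mix uses at most two foods. The candidates are each food alone (scaled to the tighter of calcium/vitamin C) and each pair with both constraints tight.
bell pepper only: max(92/9, 294/93) = 10.22 servings → $6.13.
carrots only: max(92/42, 294/10) = 29.4 servings → $14.70.
bell pepper + carrots with both tight: 2.995 servings and 1.549 servings → $2.57.
So the least-cost plan costs $2.57.

$2.57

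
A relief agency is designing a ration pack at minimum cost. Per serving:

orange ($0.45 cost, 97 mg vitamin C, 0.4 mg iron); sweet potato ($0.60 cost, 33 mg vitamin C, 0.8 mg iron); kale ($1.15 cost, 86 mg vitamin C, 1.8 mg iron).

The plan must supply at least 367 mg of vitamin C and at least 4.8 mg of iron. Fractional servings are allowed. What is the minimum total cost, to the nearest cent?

$3.41

Minimising a linear cost over {vitamin C ≥ 367, iron ≥ 4.8, servings ≥ 0} — the optimum is at a vertex, using one or two foods.
orange only: max(367/97, 4.8/0.4) = 12 servings → $5.40.
sweet potato only: max(367/33, 4.8/0.8) = 11.12 servings → $6.67.
kale only: max(367/86, 4.8/1.8) = 4.267 servings → $4.91.
orange + sweet potato with both tight: 2.099 servings and 4.95 servings → $3.91.
orange + kale with both tight: 1.767 servings and 2.274 servings → $3.41.
sweet potato + kale with both targets exact would need a negative amount; discard.
The minimum over all feasible corners is $3.41.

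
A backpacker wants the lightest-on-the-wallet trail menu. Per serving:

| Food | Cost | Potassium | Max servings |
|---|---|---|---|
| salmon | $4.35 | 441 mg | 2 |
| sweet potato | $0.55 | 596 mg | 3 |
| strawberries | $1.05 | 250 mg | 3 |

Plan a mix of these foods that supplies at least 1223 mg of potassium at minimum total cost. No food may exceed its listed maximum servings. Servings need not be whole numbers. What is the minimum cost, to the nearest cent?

$1.13

Cost per mg of potassium: sweet potato $0.0009, strawberries $0.0042, salmon $0.0099.
Take 2.052 servings of sweet potato: +1223.0 mg potassium for $1.13 (total $1.13, still need 0.0 mg).
Greedy by cheapest-per-mg is optimal for a single linear constraint, so the minimum cost is $1.13.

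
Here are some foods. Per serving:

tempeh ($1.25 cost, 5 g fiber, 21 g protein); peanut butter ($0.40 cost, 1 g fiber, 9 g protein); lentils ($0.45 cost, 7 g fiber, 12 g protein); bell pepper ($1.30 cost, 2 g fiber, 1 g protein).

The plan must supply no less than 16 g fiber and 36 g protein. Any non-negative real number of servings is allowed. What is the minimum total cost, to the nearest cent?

$1.35

The cheapest plan sits at a corner of the feasible region — with two constraints it uses at most two foods.
tempeh only: max(16/5, 36/21) = 3.2 servings → $4.00.
peanut butter only: max(16/1, 36/9) = 16 servings → $6.40.
lentils only: max(16/7, 36/12) = 3 servings → $1.35.
bell pepper only: max(16/2, 36/1) = 36 servings → $46.80.
tempeh + peanut butter: intersection lies outside the first quadrant.
tempeh + lentils with both tight: 0.6897 servings and 1.793 servings → $1.67.
tempeh + bell pepper with both tight: 1.514 servings and 4.216 servings → $7.37.
peanut butter + lentils with both tight: 1.176 servings and 2.118 servings → $1.42.
peanut butter + bell pepper with both tight: 3.294 servings and 6.353 servings → $9.58.
lentils + bell pepper with both targets exact would need a negative amount; discard.
So the least-cost plan costs $1.35.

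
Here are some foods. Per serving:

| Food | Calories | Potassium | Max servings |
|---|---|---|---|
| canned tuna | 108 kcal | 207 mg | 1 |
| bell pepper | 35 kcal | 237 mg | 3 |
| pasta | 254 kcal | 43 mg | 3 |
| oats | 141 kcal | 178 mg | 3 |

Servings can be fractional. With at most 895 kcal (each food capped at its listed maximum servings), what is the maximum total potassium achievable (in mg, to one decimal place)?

Potassium per kcal: bell pepper 6.771, canned tuna 1.917, oats 1.262, pasta 0.1693.
Take 3 servings of bell pepper: uses 105 kcal, +711.0 mg potassium (running total 711.0 mg).
Take 1 serving of canned tuna: uses 108 kcal, +207.0 mg potassium (running total 918.0 mg).
Take 3 servings of oats: uses 423 kcal, +534.0 mg potassium (running total 1452.0 mg).
Take 1.02 servings of pasta: uses 259 kcal, +43.8 mg potassium (running total 1495.8 mg).
Greedy by best ratio exhausts the calories allowance optimally: 1495.8 mg.

1495.8 mg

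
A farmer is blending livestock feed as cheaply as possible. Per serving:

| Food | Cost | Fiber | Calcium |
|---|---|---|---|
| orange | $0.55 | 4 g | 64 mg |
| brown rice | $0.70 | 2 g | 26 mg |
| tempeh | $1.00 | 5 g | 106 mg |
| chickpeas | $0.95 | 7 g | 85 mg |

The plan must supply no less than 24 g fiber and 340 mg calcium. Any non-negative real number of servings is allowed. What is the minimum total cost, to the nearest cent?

$3.28

Minimising a linear cost over {fiber ≥ 24, calcium ≥ 340, servings ≥ 0} — the optimum is at a vertex, using one or two foods.
orange only: max(24/4, 340/64) = 6 servings → $3.30.
brown rice only: max(24/2, 340/26) = 13.08 servings → $9.15.
tempeh only: max(24/5, 340/106) = 4.8 servings → $4.80.
chickpeas only: max(24/7, 340/85) = 4 servings → $3.80.
orange + brown rice with both tight: 2.333 servings and 7.333 servings → $6.42.
orange + tempeh: intersection lies outside the first quadrant.
orange + chickpeas with both tight: 3.148 servings and 1.63 servings → $3.28.
brown rice + tempeh with both tight: 10.29 servings and 0.6829 servings → $7.89.
brown rice + chickpeas with both targets exact would need a negative amount; discard.
tempeh + chickpeas with both tight: 1.073 servings and 2.662 servings → $3.60.
So the least-cost plan costs $3.28.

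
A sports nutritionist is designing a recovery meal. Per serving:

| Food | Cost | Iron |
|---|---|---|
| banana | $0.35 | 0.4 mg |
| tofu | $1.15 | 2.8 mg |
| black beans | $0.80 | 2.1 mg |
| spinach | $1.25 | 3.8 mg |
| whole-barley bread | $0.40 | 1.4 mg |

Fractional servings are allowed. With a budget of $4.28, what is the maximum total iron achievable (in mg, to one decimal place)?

15.0 mg

Iron per dollar: whole-barley bread 3.5, spinach 3.04, black beans 2.625, tofu 2.435, banana 1.143.
With no serving limits, spend the whole cost allowance on whole-barley bread: $4.28 / $0.40 × 1.4 mg = 15.0 mg.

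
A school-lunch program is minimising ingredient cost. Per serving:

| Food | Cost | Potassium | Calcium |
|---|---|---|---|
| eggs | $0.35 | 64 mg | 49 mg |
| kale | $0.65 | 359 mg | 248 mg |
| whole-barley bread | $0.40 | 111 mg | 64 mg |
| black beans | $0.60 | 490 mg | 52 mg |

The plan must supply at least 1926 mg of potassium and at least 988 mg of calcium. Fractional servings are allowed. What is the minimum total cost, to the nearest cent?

An LP optimum is at a vertex; with two nutrient constraints at most two foods are used. Check each candidate.
eggs only: max(1926/64, 988/49) = 30.09 servings → $10.53.
kale only: max(1926/359, 988/248) = 5.365 servings → $3.49.
whole-barley bread only: max(1926/111, 988/64) = 17.35 servings → $6.94.
black beans only: max(1926/490, 988/52) = 19 servings → $11.40.
eggs + kale: the both-tight solution has a negative serving — not a feasible corner.
eggs + whole-barley bread: the both-tight solution has a negative serving — not a feasible corner.
eggs + black beans with both tight: 18.57 servings and 1.506 servings → $7.40.
kale + whole-barley bread: the both-tight solution has a negative serving — not a feasible corner.
kale + black beans with both tight: 3.733 servings and 1.195 servings → $3.14.
whole-barley bread + black beans with both tight: 15.01 servings and 0.5313 servings → $6.32.
Cheapest feasible corner: $3.14.

$3.14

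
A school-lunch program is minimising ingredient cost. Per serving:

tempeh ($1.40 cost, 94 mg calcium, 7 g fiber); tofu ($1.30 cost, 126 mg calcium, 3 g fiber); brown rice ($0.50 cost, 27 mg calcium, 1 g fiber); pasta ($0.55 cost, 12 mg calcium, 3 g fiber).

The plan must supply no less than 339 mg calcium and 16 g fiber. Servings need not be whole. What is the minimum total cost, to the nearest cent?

$4.21

With two linear requirements the optimum uses one or two foods; enumerate the corners.
tempeh only: max(339/94, 16/7) = 3.606 servings → $5.05.
tofu only: max(339/126, 16/3) = 5.333 servings → $6.93.
brown rice only: max(339/27, 16/1) = 16 servings → $8.00.
pasta only: max(339/12, 16/3) = 28.25 servings → $15.54.
tempeh + tofu with both tight: 1.665 servings and 1.448 servings → $4.21.
tempeh + brown rice with both tight: 0.9789 servings and 9.147 servings → $5.94.
tempeh + pasta: the both-tight solution has a negative serving — not a feasible corner.
tofu + brown rice: intersection lies outside the first quadrant.
tofu + pasta with both tight: 2.412 servings and 2.921 servings → $4.74.
brown rice + pasta with both tight: 11.96 servings and 1.348 servings → $6.72.
The minimum over all feasible corners is $4.21.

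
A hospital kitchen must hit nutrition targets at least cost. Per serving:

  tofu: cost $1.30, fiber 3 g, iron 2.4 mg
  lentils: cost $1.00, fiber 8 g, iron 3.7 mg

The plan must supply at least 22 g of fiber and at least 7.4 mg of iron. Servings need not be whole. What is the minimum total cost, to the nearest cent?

An LP optimum is at a vertex; with two nutrient constraints at most two foods are used. Check each candidate.
tofu only: max(22/3, 7.4/2.4) = 7.333 servings → $9.53.
lentils only: max(22/8, 7.4/3.7) = 2.75 servings → $2.75.
tofu + lentils with both targets exact would need a negative amount; discard.
The minimum over all feasible corners is $2.75.

$2.75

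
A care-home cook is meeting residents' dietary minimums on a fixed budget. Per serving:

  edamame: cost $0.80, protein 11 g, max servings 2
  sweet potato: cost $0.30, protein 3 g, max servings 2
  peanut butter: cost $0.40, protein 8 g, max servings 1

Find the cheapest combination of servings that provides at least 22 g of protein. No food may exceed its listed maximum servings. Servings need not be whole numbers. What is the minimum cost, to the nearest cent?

$1.42

Cost per g of protein: peanut butter $0.0500, edamame $0.0727, sweet potato $0.1000.
Take 1 serving of peanut butter: +8.0 g protein for $0.40 (total $0.40, still need 14.0 g).
Take 1.273 servings of edamame: +14.0 g protein for $1.02 (total $1.42, still need 0.0 g).
Greedy by cheapest-per-g is optimal for a single linear constraint, so the minimum cost is $1.42.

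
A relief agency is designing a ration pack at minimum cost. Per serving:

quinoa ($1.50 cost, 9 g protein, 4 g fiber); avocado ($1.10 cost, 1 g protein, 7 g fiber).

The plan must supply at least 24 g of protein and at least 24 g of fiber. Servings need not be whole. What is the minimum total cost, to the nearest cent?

Minimising a linear cost over {protein ≥ 24, fiber ≥ 24, servings ≥ 0} — the optimum is at a vertex, using one or two foods.
quinoa only: max(24/9, 24/4) = 6 servings → $9.00.
avocado only: max(24/1, 24/7) = 24 servings → $26.40.
quinoa + avocado with both tight: 2.441 servings and 2.034 servings → $5.90.
So the least-cost plan costs $5.90.

$5.90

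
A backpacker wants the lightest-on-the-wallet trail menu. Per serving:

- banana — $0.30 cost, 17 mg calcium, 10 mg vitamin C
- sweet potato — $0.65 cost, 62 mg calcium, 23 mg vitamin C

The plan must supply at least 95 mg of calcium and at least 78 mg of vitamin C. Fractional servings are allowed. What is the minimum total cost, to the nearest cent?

banana only: max(95/17, 78/10) = 7.8 servings → $2.34.
sweet potato only: max(95/62, 78/23) = 3.391 servings → $2.20.
banana + sweet potato: the both-tight solution has a negative serving — not a feasible corner.
So the least-cost plan costs $2.20.

$2.20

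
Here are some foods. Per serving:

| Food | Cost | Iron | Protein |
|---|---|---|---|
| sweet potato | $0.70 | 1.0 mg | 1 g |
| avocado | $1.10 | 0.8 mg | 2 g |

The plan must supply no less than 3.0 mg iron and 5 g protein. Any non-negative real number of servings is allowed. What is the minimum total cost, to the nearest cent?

At the optimum either one food covers both requirements or two foods hit both targets exactly; no other combination can be cheaper.
sweet potato only: max(3.0/1.0, 5/1) = 5 servings → $3.50.
avocado only: max(3.0/0.8, 5/2) = 3.75 servings → $4.12.
sweet potato + avocado with both tight: 1.667 servings and 1.667 servings → $3.00.
So the least-cost plan costs $3.00.

$3.00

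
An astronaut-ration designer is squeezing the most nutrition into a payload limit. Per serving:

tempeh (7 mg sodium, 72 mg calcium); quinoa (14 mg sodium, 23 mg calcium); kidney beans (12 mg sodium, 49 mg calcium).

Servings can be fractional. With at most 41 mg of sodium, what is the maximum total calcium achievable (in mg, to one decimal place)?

421.7 mg

Calcium per mg sodium: tempeh 10.29, kidney beans 4.083, quinoa 1.643.
With no serving limits, spend the whole sodium allowance on tempeh: 41 mg / 7 mg × 72 mg = 421.7 mg.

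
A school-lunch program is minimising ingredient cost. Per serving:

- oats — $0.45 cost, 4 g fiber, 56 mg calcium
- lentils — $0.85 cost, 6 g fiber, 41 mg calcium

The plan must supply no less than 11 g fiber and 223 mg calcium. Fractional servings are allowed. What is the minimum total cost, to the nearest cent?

$1.79

At the optimum either one food covers both requirements or two foods hit both targets exactly; no other combination can be cheaper.
oats only: max(11/4, 223/56) = 3.982 servings → $1.79.
lentils only: max(11/6, 223/41) = 5.439 servings → $4.62.
oats + lentils: intersection lies outside the first quadrant.
So the least-cost plan costs $1.79.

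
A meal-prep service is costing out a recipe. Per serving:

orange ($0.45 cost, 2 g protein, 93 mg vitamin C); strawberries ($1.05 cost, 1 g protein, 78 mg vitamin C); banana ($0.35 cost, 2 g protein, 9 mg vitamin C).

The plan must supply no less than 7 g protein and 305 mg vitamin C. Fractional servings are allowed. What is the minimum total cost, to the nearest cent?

An LP optimum is at a vertex; with two nutrient constraints at most two foods are used. Check each candidate.
orange only: max(7/2, 305/93) = 3.5 servings → $1.57.
strawberries only: max(7/1, 305/78) = 7 servings → $7.35.
banana only: max(7/2, 305/9) = 33.89 servings → $11.86.
orange + strawberries with both targets exact would need a negative amount; discard.
orange + banana with both tight: 3.256 servings and 0.244 servings → $1.55.
strawberries + banana with both tight: 3.721 servings and 1.639 servings → $4.48.
The minimum over all feasible corners is $1.55.

$1.55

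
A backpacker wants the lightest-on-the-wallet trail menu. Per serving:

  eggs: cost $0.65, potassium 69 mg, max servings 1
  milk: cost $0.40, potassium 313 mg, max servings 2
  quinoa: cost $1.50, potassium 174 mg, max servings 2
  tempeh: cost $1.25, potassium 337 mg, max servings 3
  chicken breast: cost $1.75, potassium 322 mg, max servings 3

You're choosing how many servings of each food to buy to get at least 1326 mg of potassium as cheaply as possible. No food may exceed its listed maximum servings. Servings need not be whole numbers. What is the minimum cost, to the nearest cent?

Cost per mg of potassium: milk $0.0013, tempeh $0.0037, chicken breast $0.0054, quinoa $0.0086, eggs $0.0094.
Take 2 servings of milk: +626.0 mg potassium for $0.80 (total $0.80, still need 700.0 mg).
Take 2.077 servings of tempeh: +700.0 mg potassium for $2.60 (total $3.40, still need 0.0 mg).
Filling from the cheapest source first is optimal under one linear minimum: $3.40.

$3.40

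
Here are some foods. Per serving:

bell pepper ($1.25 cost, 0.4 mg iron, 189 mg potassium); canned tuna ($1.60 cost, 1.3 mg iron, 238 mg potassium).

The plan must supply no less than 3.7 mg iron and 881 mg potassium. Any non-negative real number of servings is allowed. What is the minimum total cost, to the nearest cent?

Check every corner: each single food scaled to meet both minima, and each pair solved so both constraints bind.
bell pepper only: max(3.7/0.4, 881/189) = 9.25 servings → $11.56.
canned tuna only: max(3.7/1.3, 881/238) = 3.702 servings → $5.92.
bell pepper + canned tuna with both tight: 1.759 servings and 2.305 servings → $5.89.
Cheapest feasible corner: $5.89.

$5.89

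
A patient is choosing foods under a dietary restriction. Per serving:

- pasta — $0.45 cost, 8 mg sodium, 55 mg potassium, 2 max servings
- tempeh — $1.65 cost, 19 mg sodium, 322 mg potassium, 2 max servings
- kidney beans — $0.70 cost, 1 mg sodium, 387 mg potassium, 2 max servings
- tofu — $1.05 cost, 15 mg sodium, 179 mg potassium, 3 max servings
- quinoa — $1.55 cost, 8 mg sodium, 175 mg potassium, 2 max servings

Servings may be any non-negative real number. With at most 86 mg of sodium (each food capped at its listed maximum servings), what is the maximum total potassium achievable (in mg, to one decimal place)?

2126.0 mg

Potassium per mg sodium: kidney beans 387, quinoa 21.88, tempeh 16.95, tofu 11.93, pasta 6.875.
Take 2 servings of kidney beans: uses 2 mg sodium, +774.0 mg potassium (running total 774.0 mg).
Take 2 servings of quinoa: uses 16 mg sodium, +350.0 mg potassium (running total 1124.0 mg).
Take 2 servings of tempeh: uses 38 mg sodium, +644.0 mg potassium (running total 1768.0 mg).
Take 2 servings of tofu: uses 30 mg sodium, +358.0 mg potassium (running total 2126.0 mg).
Filling greedily by potassium-per-mg sodium is optimal for one linear limit, giving 2126.0 mg.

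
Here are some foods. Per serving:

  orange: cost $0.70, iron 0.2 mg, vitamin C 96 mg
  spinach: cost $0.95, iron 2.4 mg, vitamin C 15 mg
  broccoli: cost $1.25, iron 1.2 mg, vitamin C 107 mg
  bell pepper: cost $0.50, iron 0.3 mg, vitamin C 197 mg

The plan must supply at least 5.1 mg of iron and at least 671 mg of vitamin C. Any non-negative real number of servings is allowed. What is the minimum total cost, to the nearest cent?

For a min-cost LP with two ≥-constraints, a basic feasible solution has at most two positive variables.
orange only: max(5.1/0.2, 671/96) = 25.5 servings → $17.85.
spinach only: max(5.1/2.4, 671/15) = 44.73 servings → $42.50.
broccoli only: max(5.1/1.2, 671/107) = 6.271 servings → $7.84.
bell pepper only: max(5.1/0.3, 671/197) = 17 servings → $8.50.
orange + spinach with both tight: 6.745 servings and 1.563 servings → $6.21.
orange + broccoli with both tight: 2.767 servings and 3.789 servings → $6.67.
orange + bell pepper: the both-tight solution has a negative serving — not a feasible corner.
spinach + broccoli: the both-tight solution has a negative serving — not a feasible corner.
spinach + bell pepper with both tight: 1.716 servings and 3.275 servings → $3.27.
broccoli + bell pepper with both tight: 3.932 servings and 1.27 servings → $5.55.
Cheapest feasible corner: $3.27.

$3.27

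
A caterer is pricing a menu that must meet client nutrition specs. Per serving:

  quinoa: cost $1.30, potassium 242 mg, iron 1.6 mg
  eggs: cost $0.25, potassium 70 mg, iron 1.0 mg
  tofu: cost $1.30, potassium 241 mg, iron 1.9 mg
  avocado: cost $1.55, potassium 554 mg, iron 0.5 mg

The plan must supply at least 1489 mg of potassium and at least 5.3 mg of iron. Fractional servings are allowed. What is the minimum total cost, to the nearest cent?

$4.39

With two linear requirements the optimum uses one or two foods; enumerate the corners.
quinoa only: max(1489/242, 5.3/1.6) = 6.153 servings → $8.00.
eggs only: max(1489/70, 5.3/1.0) = 21.27 servings → $5.32.
tofu only: max(1489/241, 5.3/1.9) = 6.178 servings → $8.03.
avocado only: max(1489/554, 5.3/0.5) = 10.6 servings → $16.43.
quinoa + eggs: the both-tight solution has a negative serving — not a feasible corner.
quinoa + tofu: intersection lies outside the first quadrant.
quinoa + avocado with both tight: 2.863 servings and 1.437 servings → $5.95.
eggs + tofu: the both-tight solution has a negative serving — not a feasible corner.
eggs + avocado with both tight: 4.223 servings and 2.154 servings → $4.39.
tofu + avocado with both tight: 2.351 servings and 1.665 servings → $5.64.
Cheapest feasible corner: $4.39.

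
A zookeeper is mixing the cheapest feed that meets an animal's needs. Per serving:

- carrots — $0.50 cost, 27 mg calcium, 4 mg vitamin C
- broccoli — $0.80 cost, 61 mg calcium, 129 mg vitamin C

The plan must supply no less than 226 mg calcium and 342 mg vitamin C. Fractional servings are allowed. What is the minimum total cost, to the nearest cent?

An LP optimum is at a vertex; with two nutrient constraints at most two foods are used. Check each candidate.
carrots only: max(226/27, 342/4) = 85.5 servings → $42.75.
broccoli only: max(226/61, 342/129) = 3.705 servings → $2.96.
carrots + broccoli with both tight: 2.56 servings and 2.572 servings → $3.34.
The minimum over all feasible corners is $2.96.

$2.96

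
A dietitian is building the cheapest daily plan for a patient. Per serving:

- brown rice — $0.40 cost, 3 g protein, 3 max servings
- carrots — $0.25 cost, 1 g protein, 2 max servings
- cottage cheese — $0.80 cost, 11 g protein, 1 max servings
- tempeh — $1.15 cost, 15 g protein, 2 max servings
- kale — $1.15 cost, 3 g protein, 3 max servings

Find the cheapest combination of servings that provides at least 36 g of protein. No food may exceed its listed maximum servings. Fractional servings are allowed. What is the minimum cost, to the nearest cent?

$2.72

Cost per g of protein: cottage cheese $0.0727, tempeh $0.0767, brown rice $0.1333, carrots $0.2500, kale $0.3833.
Take 1 serving of cottage cheese: +11.0 g protein for $0.80 (total $0.80, still need 25.0 g).
Take 1.667 servings of tempeh: +25.0 g protein for $1.92 (total $2.72, still need 0.0 g).
Greedy by cheapest-per-g is optimal for a single linear constraint, so the minimum cost is $2.72.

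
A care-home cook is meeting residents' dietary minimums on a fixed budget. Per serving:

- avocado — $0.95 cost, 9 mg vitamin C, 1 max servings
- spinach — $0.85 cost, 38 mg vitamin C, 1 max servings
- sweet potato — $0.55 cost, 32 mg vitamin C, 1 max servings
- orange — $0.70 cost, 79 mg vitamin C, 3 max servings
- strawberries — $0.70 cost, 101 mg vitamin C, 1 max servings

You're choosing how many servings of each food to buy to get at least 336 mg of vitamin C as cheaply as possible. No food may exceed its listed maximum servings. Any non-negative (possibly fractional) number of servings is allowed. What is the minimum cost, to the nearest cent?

$2.78

Cost per mg of vitamin C: strawberries $0.0069, orange $0.0089, sweet potato $0.0172, spinach $0.0224, avocado $0.1056.
Take 1 serving of strawberries: +101.0 mg vitamin C for $0.70 (total $0.70, still need 235.0 mg).
Take 2.975 servings of orange: +235.0 mg vitamin C for $2.08 (total $2.78, still need 0.0 mg).
Filling from the cheapest source first is optimal under one linear minimum: $2.78.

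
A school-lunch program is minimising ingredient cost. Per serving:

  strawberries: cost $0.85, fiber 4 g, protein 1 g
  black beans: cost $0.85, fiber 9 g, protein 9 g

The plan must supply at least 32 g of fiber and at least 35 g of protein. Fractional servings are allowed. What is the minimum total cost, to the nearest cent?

$3.31

The cheapest plan sits at a corner of the feasible region — with two constraints it uses at most two foods.
strawberries only: max(32/4, 35/1) = 35 servings → $29.75.
black beans only: max(32/9, 35/9) = 3.889 servings → $3.31.
strawberries + black beans: the both-tight solution has a negative serving — not a feasible corner.
The minimum over all feasible corners is $3.31.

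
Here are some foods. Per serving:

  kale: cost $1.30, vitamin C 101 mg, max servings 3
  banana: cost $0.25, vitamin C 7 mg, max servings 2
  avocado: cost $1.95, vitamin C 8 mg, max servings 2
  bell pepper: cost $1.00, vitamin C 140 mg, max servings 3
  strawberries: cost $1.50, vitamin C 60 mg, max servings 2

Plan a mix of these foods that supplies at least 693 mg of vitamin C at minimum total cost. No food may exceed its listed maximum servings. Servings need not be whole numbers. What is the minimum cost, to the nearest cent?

Cost per mg of vitamin C: bell pepper $0.0071, kale $0.0129, strawberries $0.0250, banana $0.0357, avocado $0.2437.
Take 3 servings of bell pepper: +420.0 mg vitamin C for $3.00 (total $3.00, still need 273.0 mg).
Take 2.703 servings of kale: +273.0 mg vitamin C for $3.51 (total $6.51, still need 0.0 mg).
Greedy by cheapest-per-mg is optimal for a single linear constraint, so the minimum cost is $6.51.

$6.51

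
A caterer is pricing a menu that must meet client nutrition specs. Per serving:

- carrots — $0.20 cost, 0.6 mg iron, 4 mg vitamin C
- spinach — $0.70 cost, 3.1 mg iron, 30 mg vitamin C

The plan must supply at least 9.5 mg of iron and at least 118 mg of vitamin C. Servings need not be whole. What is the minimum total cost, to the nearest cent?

$2.75

With two linear requirements the optimum uses one or two foods; enumerate the corners.
carrots only: max(9.5/0.6, 118/4) = 29.5 servings → $5.90.
spinach only: max(9.5/3.1, 118/30) = 3.933 servings → $2.75.
carrots + spinach: intersection lies outside the first quadrant.
Cheapest feasible corner: $2.75.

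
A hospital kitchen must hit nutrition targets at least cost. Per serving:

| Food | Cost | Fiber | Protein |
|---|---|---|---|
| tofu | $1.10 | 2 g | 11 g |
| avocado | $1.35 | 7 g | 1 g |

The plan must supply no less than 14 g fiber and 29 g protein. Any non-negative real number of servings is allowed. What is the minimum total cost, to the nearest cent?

$4.50

The cheapest plan sits at a corner of the feasible region — with two constraints it uses at most two foods.
tofu only: max(14/2, 29/11) = 7 servings → $7.70.
avocado only: max(14/7, 29/1) = 29 servings → $39.15.
tofu + avocado with both tight: 2.52 servings and 1.28 servings → $4.50.
Cheapest feasible corner: $4.50.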